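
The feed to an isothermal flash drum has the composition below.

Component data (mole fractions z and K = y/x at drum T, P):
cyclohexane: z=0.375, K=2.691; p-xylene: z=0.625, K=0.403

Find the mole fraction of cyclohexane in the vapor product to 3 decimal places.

y_cyclohexane = 0.702

Rachford–Rice: g(V/F) = Σ zᵢ(Kᵢ−1)/(1+V/F(Kᵢ−1)) = 0.
Feasibility: ΣzᵢKᵢ = 1.261, Σzᵢ/Kᵢ = 1.690 — both > 1, two phases present.
Binary case is linear: z₁(K₁−1)(1+V/F(K₂−1)) + z₂(K₂−1)(1+V/F(K₁−1)) = 0
⇒ V/F = [z₁(K₁−1)+z₂(K₂−1)] / [−(K₁−1)(K₂−1)] = 0.2610/1.0095 = 0.259
Compositions from xᵢ = zᵢ/(1+V/F(Kᵢ−1)), yᵢ = Kᵢxᵢ:
  cyclohexane: x = 0.261, y = 0.702
  p-xylene: x = 0.739, y = 0.298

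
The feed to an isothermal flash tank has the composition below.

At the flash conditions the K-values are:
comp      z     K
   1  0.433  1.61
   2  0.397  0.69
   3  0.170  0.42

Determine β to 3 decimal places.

β = 0.170

Material balance + equilibrium reduce to Σ zᵢ(Kᵢ−1)/(1+β(Kᵢ−1)) = 0.
Check two-phase: ΣzᵢKᵢ = 1.042 > 1 and Σzᵢ/Kᵢ = 1.249 > 1, so g(0) = 0.042 > 0 and g(1) = -0.249 < 0.
Newton–Raphson from β = 0.65:
  β = 0.650: g = -0.1233, g' = -0.290 → β = 0.225
  β = 0.225: g = -0.0134, g' = -0.244 → β = 0.170
Converged at β = 0.170.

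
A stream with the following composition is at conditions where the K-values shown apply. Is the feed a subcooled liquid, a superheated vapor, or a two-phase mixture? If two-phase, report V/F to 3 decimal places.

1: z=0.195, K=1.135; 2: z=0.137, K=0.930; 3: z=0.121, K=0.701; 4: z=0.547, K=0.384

subcooled liquid

ΣzᵢKᵢ = 0.644; Σzᵢ/Kᵢ = 1.916.
Since ΣzᵢKᵢ < 1 the mixture is below its bubble point — single liquid phase.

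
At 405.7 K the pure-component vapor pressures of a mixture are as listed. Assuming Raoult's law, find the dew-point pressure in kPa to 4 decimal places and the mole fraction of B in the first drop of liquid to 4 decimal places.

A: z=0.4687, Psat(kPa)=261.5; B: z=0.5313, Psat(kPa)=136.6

At the dew point ψ → 1, so Σzᵢ/Kᵢ = 1 with Kᵢ = Pᵢˢᵃᵗ/P ⇒ 1/P = Σzᵢ/Pᵢˢᵃᵗ.
1/P = 0.4687/261.5 + 0.5313/136.6 = 0.0056818 ⇒ P = 176.0003 kPa
xᵢ = zᵢP/Pᵢˢᵃᵗ ⇒ x_B = 0.5313·176.0003/136.6 = 0.6845

Pdew = 176.0003 kPa, x_B = 0.6845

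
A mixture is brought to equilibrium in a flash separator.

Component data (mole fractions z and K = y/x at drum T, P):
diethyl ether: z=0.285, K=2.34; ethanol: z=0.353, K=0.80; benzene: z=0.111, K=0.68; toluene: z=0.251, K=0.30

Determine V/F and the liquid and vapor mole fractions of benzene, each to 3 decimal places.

V/F = 0.172, x_benzene = 0.117, y_benzene = 0.080

Material balance + equilibrium reduce to Σ zᵢ(Kᵢ−1)/(1+V/F(Kᵢ−1)) = 0.
Feasibility: ΣzᵢKᵢ = 1.100, Σzᵢ/Kᵢ = 1.563 — both > 1, two phases present.
Iterate (Newton) starting at V/F = 0.36:
  V/F = 0.360: g = -0.0935, g' = -0.484 → V/F = 0.167
  V/F = 0.167: g = 0.0027, g' = -0.527 → V/F = 0.172
Converged at V/F = 0.172.
Compositions from xᵢ = zᵢ/(1+V/F(Kᵢ−1)), yᵢ = Kᵢxᵢ:
  diethyl ether: x = 0.232, y = 0.542
  ethanol: x = 0.366, y = 0.292
  benzene: x = 0.117, y = 0.080
  toluene: x = 0.285, y = 0.086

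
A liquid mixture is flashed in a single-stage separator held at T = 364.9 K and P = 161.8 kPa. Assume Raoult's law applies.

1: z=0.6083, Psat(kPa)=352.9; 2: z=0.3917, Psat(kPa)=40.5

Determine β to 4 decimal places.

β = 0.4798

Raoult's law: Kᵢ = Pᵢˢᵃᵗ/P = Pᵢˢᵃᵗ/161.8.
  K_1 = 352.9/161.8 = 2.181088, K_2 = 40.5/161.8 = 0.250309
Binary case is linear: z₁(K₁−1)(1+β(K₂−1)) + z₂(K₂−1)(1+β(K₁−1)) = 0
⇒ β = [z₁(K₁−1)+z₂(K₂−1)] / [−(K₁−1)(K₂−1)] = 0.42480/0.88545 = 0.4798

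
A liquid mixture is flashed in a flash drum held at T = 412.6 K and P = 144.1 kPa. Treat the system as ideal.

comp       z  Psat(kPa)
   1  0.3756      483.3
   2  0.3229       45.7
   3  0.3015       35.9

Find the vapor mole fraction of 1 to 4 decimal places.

Raoult's law: Kᵢ = Pᵢˢᵃᵗ/P = Pᵢˢᵃᵗ/144.1.
  K_1 = 483.3/144.1 = 3.353921, K_2 = 45.7/144.1 = 0.317141, K_3 = 35.9/144.1 = 0.249133
Rachford–Rice: g(ψ) = Σ zᵢ(Kᵢ−1)/(1+ψ(Kᵢ−1)) = 0.
Feasibility: ΣzᵢKᵢ = 1.4373, Σzᵢ/Kᵢ = 2.3403 — both > 1, two phases present.
Newton iteration, ψ⁰ = 0.5:
  ψ = 0.5000: g = -0.29115, g' = -1.2221 → ψ = 0.2618
  ψ = 0.2618: g = -0.00320, g' = -1.2833 → ψ = 0.2593
Converged at ψ = 0.2593.
Compositions from xᵢ = zᵢ/(1+ψ(Kᵢ−1)), yᵢ = Kᵢxᵢ:
  1: x = 0.2332, y = 0.7823
  2: x = 0.3924, y = 0.1244
  3: x = 0.3744, y = 0.0933

y_1 = 0.7823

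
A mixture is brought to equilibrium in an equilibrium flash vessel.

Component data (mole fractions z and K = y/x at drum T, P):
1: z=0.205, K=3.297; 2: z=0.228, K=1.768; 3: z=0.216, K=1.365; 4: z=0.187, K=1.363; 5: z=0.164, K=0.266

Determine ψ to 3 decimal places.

Rachford–Rice: g(ψ) = Σ zᵢ(Kᵢ−1)/(1+ψ(Kᵢ−1)) = 0.
Feasibility: ΣzᵢKᵢ = 1.672, Σzᵢ/Kᵢ = 1.103 — both > 1, two phases present.
Newton iteration, ψ⁰ = 0.5:
  ψ = 0.500: g = 0.2796, g' = -0.563 → ψ = 0.996
  ψ = 0.996: g = -0.0982, g' = -1.397 → ψ = 0.926
  ψ = 0.926: g = -0.0134, g' = -1.048 → ψ = 0.913
Converged at ψ = 0.913.

ψ = 0.913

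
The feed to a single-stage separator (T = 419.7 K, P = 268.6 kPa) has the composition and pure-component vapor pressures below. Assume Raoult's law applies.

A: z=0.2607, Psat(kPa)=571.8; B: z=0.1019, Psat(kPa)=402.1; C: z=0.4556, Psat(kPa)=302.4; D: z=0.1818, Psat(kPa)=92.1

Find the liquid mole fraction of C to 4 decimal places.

Raoult's law: Kᵢ = Pᵢˢᵃᵗ/P = Pᵢˢᵃᵗ/268.6.
  K_A = 571.8/268.6 = 2.128816, K_B = 402.1/268.6 = 1.497022, K_C = 302.4/268.6 = 1.125838, K_D = 92.1/268.6 = 0.342889
Material balance + equilibrium reduce to Σ zᵢ(Kᵢ−1)/(1+V/F(Kᵢ−1)) = 0.
g(0) = ΣzᵢKᵢ − 1 = 0.2828 and g(1) = 1 − Σzᵢ/Kᵢ = -0.1254, so a root lies in (0, 1).
Newton–Raphson from V/F = 0.5:
  V/F = 0.5000: g = 0.10470, g' = -0.3324 → V/F = 0.8150
  V/F = 0.8150: g = -0.01588, g' = -0.4727 → V/F = 0.7814
  V/F = 0.7814: g = -0.00049, g' = -0.4444 → V/F = 0.7803
Converged at V/F = 0.7803.
Compositions from xᵢ = zᵢ/(1+V/F(Kᵢ−1)), yᵢ = Kᵢxᵢ:
  A: x = 0.1386, y = 0.2951
  B: x = 0.0734, y = 0.1099
  C: x = 0.4149, y = 0.4671
  D: x = 0.3731, y = 0.1279

x_C = 0.4149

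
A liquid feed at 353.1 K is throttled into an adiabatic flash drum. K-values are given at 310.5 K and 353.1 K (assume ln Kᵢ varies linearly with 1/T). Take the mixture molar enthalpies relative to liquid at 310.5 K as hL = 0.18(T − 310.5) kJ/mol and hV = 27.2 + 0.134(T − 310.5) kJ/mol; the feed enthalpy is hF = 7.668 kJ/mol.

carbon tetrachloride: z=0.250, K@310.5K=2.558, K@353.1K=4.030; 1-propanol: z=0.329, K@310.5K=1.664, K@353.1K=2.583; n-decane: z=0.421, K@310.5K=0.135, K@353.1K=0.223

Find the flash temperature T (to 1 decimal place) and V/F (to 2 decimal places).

T = 312.2 K, V/F = 0.27

Adiabatic flash: solve Rachford–Rice at each trial T, then check hF = ψ·hV(T) + (1−ψ)·hL(T).
  T = 310.5 K: K = (2.558, 1.664, 0.135), RR gives ψ = 0.253, H_out = 6.888 kJ/mol
  T = 353.1 K: K = (4.030, 2.583, 0.223), RR gives ψ = 0.543, H_out = 21.384 kJ/mol
  T = 331.8 K: K = (3.258, 2.103, 0.176), RR gives ψ = 0.426, H_out = 15.011 kJ/mol
  T = 321.1 K: K = (2.897, 1.877, 0.155), RR gives ψ = 0.350, H_out = 11.269 kJ/mol
  T = 315.8 K: K = (2.725, 1.769, 0.145), RR gives ψ = 0.305, H_out = 9.186 kJ/mol
  T = 313.1 K: K = (2.639, 1.715, 0.140), RR gives ψ = 0.280, H_out = 8.046 kJ/mol
  T = 311.8 K: K = (2.598, 1.689, 0.137), RR gives ψ = 0.267, H_out = 7.475 kJ/mol
Linear interpolation between T = 311.8 (H_out = 7.475) and T = 313.1 (H_out = 8.046) on hF = 7.668 gives T ≈ 312.2 K, at which ψ = 0.27.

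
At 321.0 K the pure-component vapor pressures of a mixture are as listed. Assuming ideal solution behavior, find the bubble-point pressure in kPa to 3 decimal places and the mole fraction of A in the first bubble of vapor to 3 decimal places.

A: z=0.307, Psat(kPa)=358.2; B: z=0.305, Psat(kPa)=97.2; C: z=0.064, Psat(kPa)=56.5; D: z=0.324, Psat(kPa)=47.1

Pbub = 158.490 kPa, y_A = 0.694

At the bubble point ψ → 0, so ΣzᵢKᵢ = 1 with Kᵢ = Pᵢˢᵃᵗ/P ⇒ P = ΣzᵢPᵢˢᵃᵗ.
P = 0.307·358.2 + 0.305·97.2 + 0.064·56.5 + 0.324·47.1 = 158.490 kPa
yᵢ = zᵢPᵢˢᵃᵗ/P ⇒ y_A = 0.307·358.2/158.490 = 0.694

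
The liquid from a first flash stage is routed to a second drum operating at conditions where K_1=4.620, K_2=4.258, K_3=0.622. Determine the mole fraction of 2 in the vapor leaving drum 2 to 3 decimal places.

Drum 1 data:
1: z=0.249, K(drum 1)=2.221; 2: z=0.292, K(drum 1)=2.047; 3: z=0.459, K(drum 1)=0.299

y_2 (drum 2) = 0.242

Drum 1:
Let ψ₁ = V/F and solve Σ zᵢ(Kᵢ−1)/(1+ψ₁(Kᵢ−1)) = 0.
Check two-phase: ΣzᵢKᵢ = 1.288 > 1 and Σzᵢ/Kᵢ = 1.790 > 1, so g(0) = 0.288 > 0 and g(1) = -0.790 < 0.
Iterate (Newton) starting at ψ₁ = 0.5:
  ψ₁ = 0.500: g = -0.1059, g' = -0.816 → ψ₁ = 0.370
  ψ₁ = 0.370: g = -0.0048, g' = -0.754 → ψ₁ = 0.364
Converged at ψ₁ = 0.364.
Drum-1 compositions:
  1: x = 0.172, y = 0.383
  2: x = 0.211, y = 0.433
  3: x = 0.616, y = 0.184
Drum-2 feed = drum-1 liquid: z₂ = (0.1724, 0.2115, 0.6161).
Drum 2:
Rachford–Rice: g(ψ₂) = Σ zᵢ(Kᵢ−1)/(1+ψ₂(Kᵢ−1)) = 0.
Feasibility: ΣzᵢKᵢ = 2.080, Σzᵢ/Kᵢ = 1.078 — both > 1, two phases present.
Iterate (Newton) starting at ψ₂ = 0.53:
  ψ₂ = 0.530: g = 0.1753, g' = -0.705 → ψ₂ = 0.779
  ψ₂ = 0.779: g = 0.0282, g' = -0.511 → ψ₂ = 0.834
  ψ₂ = 0.834: g = 0.0006, g' = -0.490 → ψ₂ = 0.835
Converged at ψ₂ = 0.835.
  1: x = 0.043, y = 0.198
  2: x = 0.057, y = 0.242
  3: x = 0.900, y = 0.560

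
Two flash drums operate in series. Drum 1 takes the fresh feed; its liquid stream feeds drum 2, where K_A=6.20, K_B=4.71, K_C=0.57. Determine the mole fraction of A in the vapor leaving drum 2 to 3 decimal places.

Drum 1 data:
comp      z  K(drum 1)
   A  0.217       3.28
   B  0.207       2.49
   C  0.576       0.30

Drum 1:
Rachford–Rice: g(ψ₁) = Σ zᵢ(Kᵢ−1)/(1+ψ₁(Kᵢ−1)) = 0.
Feasibility: ΣzᵢKᵢ = 1.400, Σzᵢ/Kᵢ = 2.069 — both > 1, two phases present.
Newton iteration, ψ₁⁰ = 0.5:
  ψ₁ = 0.500: g = -0.2124, g' = -1.065 → ψ₁ = 0.301
  ψ₁ = 0.301: g = -0.0041, g' = -1.069 → ψ₁ = 0.297
Converged at ψ₁ = 0.297.
Drum-1 compositions:
  A: x = 0.129, y = 0.425
  B: x = 0.144, y = 0.357
  C: x = 0.727, y = 0.218
Drum-2 feed = drum-1 liquid: z₂ = (0.1294, 0.1435, 0.7271).
Drum 2:
Let ψ₂ = V/F and solve Σ zᵢ(Kᵢ−1)/(1+ψ₂(Kᵢ−1)) = 0.
Check two-phase: ΣzᵢKᵢ = 1.893 > 1 and Σzᵢ/Kᵢ = 1.327 > 1, so g(0) = 0.893 > 0 and g(1) = -0.327 < 0.
Newton iteration, ψ₂⁰ = 0.5:
  ψ₂ = 0.500: g = -0.0248, g' = -0.731 → ψ₂ = 0.466
  ψ₂ = 0.466: g = 0.0007, g' = -0.774 → ψ₂ = 0.467
Converged at ψ₂ = 0.467.
  A: x = 0.038, y = 0.234
  B: x = 0.053, y = 0.247
  C: x = 0.910, y = 0.519

y_A (drum 2) = 0.234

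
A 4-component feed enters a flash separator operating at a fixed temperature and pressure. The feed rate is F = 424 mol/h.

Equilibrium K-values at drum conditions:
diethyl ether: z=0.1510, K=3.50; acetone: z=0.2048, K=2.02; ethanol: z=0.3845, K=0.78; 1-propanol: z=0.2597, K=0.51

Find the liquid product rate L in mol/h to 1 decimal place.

Material balance + equilibrium reduce to Σ zᵢ(Kᵢ−1)/(1+β(Kᵢ−1)) = 0.
Check two-phase: ΣzᵢKᵢ = 1.3746 > 1 and Σzᵢ/Kᵢ = 1.1467 > 1, so g(0) = 0.3746 > 0 and g(1) = -0.1467 < 0.
Iterate (Newton) starting at β = 0.5:
  β = 0.5000: g = 0.04253, g' = -0.4128 → β = 0.6030
  β = 0.6030: g = 0.00173, g' = -0.3821 → β = 0.6076
Converged at β = 0.6076.
Then V = β·F = 0.6076·424 = 257.6 mol/h and L = F − V = 166.4 mol/h.

L = 166.4 mol/h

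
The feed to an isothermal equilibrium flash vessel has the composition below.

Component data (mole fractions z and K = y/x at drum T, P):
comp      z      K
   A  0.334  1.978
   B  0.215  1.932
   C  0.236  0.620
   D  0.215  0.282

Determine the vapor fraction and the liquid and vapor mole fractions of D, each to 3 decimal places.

Iterate (Newton) starting at ψ = 0.5:
  ψ = 0.500: g = 0.0045, g' = -0.553 → ψ = 0.508
Converged at ψ = 0.508.
Compositions from xᵢ = zᵢ/(1+ψ(Kᵢ−1)), yᵢ = Kᵢxᵢ:
  A: x = 0.223, y = 0.441
  B: x = 0.146, y = 0.282
  C: x = 0.292, y = 0.181
  D: x = 0.339, y = 0.095

ψ = 0.508, x_D = 0.339, y_D = 0.095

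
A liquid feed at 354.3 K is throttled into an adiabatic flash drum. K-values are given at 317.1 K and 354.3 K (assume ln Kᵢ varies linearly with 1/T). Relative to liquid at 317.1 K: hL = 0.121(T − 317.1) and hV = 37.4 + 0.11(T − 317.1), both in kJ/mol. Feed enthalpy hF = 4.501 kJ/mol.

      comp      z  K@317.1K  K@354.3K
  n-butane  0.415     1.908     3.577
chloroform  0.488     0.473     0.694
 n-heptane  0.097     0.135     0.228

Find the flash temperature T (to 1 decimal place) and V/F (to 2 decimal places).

Adiabatic flash: solve Rachford–Rice at each trial T, then check hF = ψ·hV(T) + (1−ψ)·hL(T).
  T = 317.1 K: K = (1.908, 0.473, 0.135), RR gives ψ = 0.066, H_out = 2.474 kJ/mol
  T = 354.3 K: K = (3.577, 0.694, 0.228), RR gives ψ = 0.740, H_out = 31.884 kJ/mol
  T = 335.7 K: K = (2.658, 0.579, 0.178), RR gives ψ = 0.471, H_out = 19.774 kJ/mol
  T = 326.4 K: K = (2.263, 0.525, 0.156), RR gives ψ = 0.300, H_out = 12.313 kJ/mol
  T = 321.8 K: K = (2.082, 0.499, 0.145), RR gives ψ = 0.196, H_out = 7.875 kJ/mol
  T = 319.5 K: K = (1.996, 0.486, 0.140), RR gives ψ = 0.136, H_out = 5.367 kJ/mol
Linear interpolation between T = 317.1 (H_out = 2.474) and T = 319.5 (H_out = 5.367) on hF = 4.501 gives T ≈ 318.8 K, at which ψ = 0.12.

T = 318.8 K, V/F = 0.12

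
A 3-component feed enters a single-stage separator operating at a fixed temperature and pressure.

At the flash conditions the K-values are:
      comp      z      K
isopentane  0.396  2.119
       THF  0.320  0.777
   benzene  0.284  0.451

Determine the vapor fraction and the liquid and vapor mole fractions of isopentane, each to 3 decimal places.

Rachford–Rice: g(ψ) = Σ zᵢ(Kᵢ−1)/(1+ψ(Kᵢ−1)) = 0.
Feasibility: ΣzᵢKᵢ = 1.216, Σzᵢ/Kᵢ = 1.228 — both > 1, two phases present.
Iterate (Newton) starting at ψ = 0.59:
  ψ = 0.590: g = -0.0459, g' = -0.388 → ψ = 0.472
  ψ = 0.472: g = -0.0002, g' = -0.388 → ψ = 0.471
Converged at ψ = 0.471.
Compositions from xᵢ = zᵢ/(1+ψ(Kᵢ−1)), yᵢ = Kᵢxᵢ:
  isopentane: x = 0.259, y = 0.549
  THF: x = 0.358, y = 0.278
  benzene: x = 0.383, y = 0.173

ψ = 0.471, x_isopentane = 0.259, y_isopentane = 0.549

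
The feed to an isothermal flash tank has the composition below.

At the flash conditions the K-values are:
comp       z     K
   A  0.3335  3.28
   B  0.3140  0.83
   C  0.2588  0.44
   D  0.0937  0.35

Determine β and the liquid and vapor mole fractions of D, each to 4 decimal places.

Material balance + equilibrium reduce to Σ zᵢ(Kᵢ−1)/(1+β(Kᵢ−1)) = 0.
Feasibility: ΣzᵢKᵢ = 1.5012, Σzᵢ/Kᵢ = 1.3359 — both > 1, two phases present.
Newton iteration, β⁰ = 0.5:
  β = 0.5000: g = 0.00546, g' = -0.6328 → β = 0.5086
  β = 0.5086: g = 0.00001, g' = -0.6296 → β = 0.5087
Converged at β = 0.5087.
Compositions from xᵢ = zᵢ/(1+β(Kᵢ−1)), yᵢ = Kᵢxᵢ:
  A: x = 0.1544, y = 0.5065
  B: x = 0.3437, y = 0.2853
  C: x = 0.3619, y = 0.1592
  D: x = 0.1400, y = 0.0490

β = 0.5087, x_D = 0.1400, y_D = 0.0490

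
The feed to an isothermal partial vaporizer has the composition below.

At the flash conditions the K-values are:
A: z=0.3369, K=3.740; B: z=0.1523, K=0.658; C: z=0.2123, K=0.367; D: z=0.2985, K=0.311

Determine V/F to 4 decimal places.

V/F = 0.3209

Material balance + equilibrium reduce to Σ zᵢ(Kᵢ−1)/(1+V/F(Kᵢ−1)) = 0.
Check two-phase: ΣzᵢKᵢ = 1.5310 > 1 and Σzᵢ/Kᵢ = 1.8598 > 1, so g(0) = 0.5310 > 0 and g(1) = -0.8598 < 0.
Newton iteration, V/F⁰ = 0.56:
  V/F = 0.5600: g = -0.24325, g' = -1.0009 → V/F = 0.3170
  V/F = 0.3170: g = 0.00438, g' = -1.1120 → V/F = 0.3209
Converged at V/F = 0.3209.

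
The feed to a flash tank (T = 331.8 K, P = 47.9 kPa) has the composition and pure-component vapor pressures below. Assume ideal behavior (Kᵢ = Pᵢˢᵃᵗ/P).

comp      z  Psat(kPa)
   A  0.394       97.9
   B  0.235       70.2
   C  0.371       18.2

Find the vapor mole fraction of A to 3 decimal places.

y_A = 0.512

Raoult's law: Kᵢ = Pᵢˢᵃᵗ/P = Pᵢˢᵃᵗ/47.9.
  K_A = 97.9/47.9 = 2.04384, K_B = 70.2/47.9 = 1.46555, K_C = 18.2/47.9 = 0.37996
Material balance + equilibrium reduce to Σ zᵢ(Kᵢ−1)/(1+ψ(Kᵢ−1)) = 0.
Feasibility: ΣzᵢKᵢ = 1.291, Σzᵢ/Kᵢ = 1.330 — both > 1, two phases present.
Newton–Raphson from ψ = 0.5:
  ψ = 0.500: g = 0.0256, g' = -0.518 → ψ = 0.549
Converged at ψ = 0.549.
Compositions from xᵢ = zᵢ/(1+ψ(Kᵢ−1)), yᵢ = Kᵢxᵢ:
  A: x = 0.251, y = 0.512
  B: x = 0.187, y = 0.274
  C: x = 0.562, y = 0.214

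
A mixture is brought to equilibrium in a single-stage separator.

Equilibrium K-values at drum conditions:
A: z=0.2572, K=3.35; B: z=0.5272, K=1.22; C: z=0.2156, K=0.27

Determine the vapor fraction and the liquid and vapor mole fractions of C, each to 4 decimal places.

Material balance + equilibrium reduce to Σ zᵢ(Kᵢ−1)/(1+ψ(Kᵢ−1)) = 0.
Feasibility: ΣzᵢKᵢ = 1.5630, Σzᵢ/Kᵢ = 1.3074 — both > 1, two phases present.
Newton iteration, ψ⁰ = 0.67:
  ψ = 0.6700: g = 0.02780, g' = -0.6739 → ψ = 0.7112
  ψ = 0.7112: g = -0.00081, g' = -0.7151 → ψ = 0.7101
Converged at ψ = 0.7101.
Compositions from xᵢ = zᵢ/(1+ψ(Kᵢ−1)), yᵢ = Kᵢxᵢ:
  A: x = 0.0964, y = 0.3229
  B: x = 0.4560, y = 0.5563
  C: x = 0.4477, y = 0.1209

ψ = 0.7101, x_C = 0.4477, y_C = 0.1209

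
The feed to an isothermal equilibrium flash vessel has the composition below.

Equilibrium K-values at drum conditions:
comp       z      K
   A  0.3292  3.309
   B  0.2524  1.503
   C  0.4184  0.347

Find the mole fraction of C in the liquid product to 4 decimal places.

Material balance + equilibrium reduce to Σ zᵢ(Kᵢ−1)/(1+V/F(Kᵢ−1)) = 0.
Check two-phase: ΣzᵢKᵢ = 1.6139 > 1 and Σzᵢ/Kᵢ = 1.4732 > 1, so g(0) = 0.6139 > 0 and g(1) = -0.4732 < 0.
Newton iteration, V/F⁰ = 0.5:
  V/F = 0.5000: g = 0.04859, g' = -0.8122 → V/F = 0.5598
Converged at V/F = 0.5598.
Compositions from xᵢ = zᵢ/(1+V/F(Kᵢ−1)), yᵢ = Kᵢxᵢ:
  A: x = 0.1436, y = 0.4752
  B: x = 0.1969, y = 0.2960
  C: x = 0.6595, y = 0.2288

x_C = 0.6595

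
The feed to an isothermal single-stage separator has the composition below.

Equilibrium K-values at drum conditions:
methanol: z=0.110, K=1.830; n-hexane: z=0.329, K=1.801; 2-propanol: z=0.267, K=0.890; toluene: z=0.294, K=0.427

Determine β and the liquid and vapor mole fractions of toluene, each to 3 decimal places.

Let β = V/F and solve Σ zᵢ(Kᵢ−1)/(1+β(Kᵢ−1)) = 0.
g(0) = ΣzᵢKᵢ − 1 = 0.157 and g(1) = 1 − Σzᵢ/Kᵢ = -0.231, so a root lies in (0, 1).
Newton iteration, β⁰ = 0.5:
  β = 0.500: g = -0.0145, g' = -0.339 → β = 0.457
Converged at β = 0.457.
Compositions from xᵢ = zᵢ/(1+β(Kᵢ−1)), yᵢ = Kᵢxᵢ:
  methanol: x = 0.080, y = 0.146
  n-hexane: x = 0.241, y = 0.434
  2-propanol: x = 0.281, y = 0.250
  toluene: x = 0.398, y = 0.170

β = 0.457, x_toluene = 0.398, y_toluene = 0.170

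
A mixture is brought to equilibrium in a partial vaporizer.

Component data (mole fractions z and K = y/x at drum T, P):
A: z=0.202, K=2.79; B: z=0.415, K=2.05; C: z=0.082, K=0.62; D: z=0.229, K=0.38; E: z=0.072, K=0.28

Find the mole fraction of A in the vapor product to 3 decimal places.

y_A = 0.246

Rachford–Rice: g(V/F) = Σ zᵢ(Kᵢ−1)/(1+V/F(Kᵢ−1)) = 0.
g(0) = ΣzᵢKᵢ − 1 = 0.572 and g(1) = 1 − Σzᵢ/Kᵢ = -0.267, so a root lies in (0, 1).
Iterate (Newton) starting at V/F = 0.5:
  V/F = 0.500: g = 0.1513, g' = -0.671 → V/F = 0.725
  V/F = 0.725: g = -0.0050, g' = -0.747 → V/F = 0.719
Converged at V/F = 0.719.
Compositions from xᵢ = zᵢ/(1+V/F(Kᵢ−1)), yᵢ = Kᵢxᵢ:
  A: x = 0.088, y = 0.246
  B: x = 0.236, y = 0.485
  C: x = 0.113, y = 0.070
  D: x = 0.413, y = 0.157
  E: x = 0.149, y = 0.042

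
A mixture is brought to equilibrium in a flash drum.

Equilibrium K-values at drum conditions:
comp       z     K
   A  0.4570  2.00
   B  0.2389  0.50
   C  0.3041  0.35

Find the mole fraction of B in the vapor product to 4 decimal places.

y_B = 0.1355

Rachford–Rice: g(β) = Σ zᵢ(Kᵢ−1)/(1+β(Kᵢ−1)) = 0.
g(0) = ΣzᵢKᵢ − 1 = 0.1399 and g(1) = 1 − Σzᵢ/Kᵢ = -0.5752, so a root lies in (0, 1).
Newton–Raphson from β = 0.5:
  β = 0.5000: g = -0.14744, g' = -0.5913 → β = 0.2506
  β = 0.2506: g = -0.00729, g' = -0.5536 → β = 0.2375
Converged at β = 0.2375.
Compositions from xᵢ = zᵢ/(1+β(Kᵢ−1)), yᵢ = Kᵢxᵢ:
  A: x = 0.3693, y = 0.7386
  B: x = 0.2711, y = 0.1355
  C: x = 0.3596, y = 0.1259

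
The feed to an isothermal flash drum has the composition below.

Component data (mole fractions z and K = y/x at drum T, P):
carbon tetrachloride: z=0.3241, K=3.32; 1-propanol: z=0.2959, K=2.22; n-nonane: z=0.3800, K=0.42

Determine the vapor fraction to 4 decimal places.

Newton–Raphson from ψ = 0.32:
  ψ = 0.3200: g = 0.42055, g' = -0.9951 → ψ = 0.7426
  ψ = 0.7426: g = 0.07841, g' = -0.7510 → ψ = 0.8470
  ψ = 0.8470: g = -0.00210, g' = -0.7989 → ψ = 0.8444
Converged at ψ = 0.8444.

ψ = 0.8444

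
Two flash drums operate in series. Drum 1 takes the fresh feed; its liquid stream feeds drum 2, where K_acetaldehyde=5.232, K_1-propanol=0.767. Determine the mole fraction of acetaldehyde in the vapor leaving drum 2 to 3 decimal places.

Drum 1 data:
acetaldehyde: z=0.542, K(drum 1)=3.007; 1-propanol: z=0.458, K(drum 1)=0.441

Drum 1:
Iterate (Newton) starting at ψ₁ = 0.6:
  ψ₁ = 0.600: g = 0.1083, g' = -0.773 → ψ₁ = 0.740
  ψ₁ = 0.740: g = 0.0011, g' = -0.770 → ψ₁ = 0.741
Converged at ψ₁ = 0.741.
Drum-1 compositions:
  acetaldehyde: x = 0.218, y = 0.655
  1-propanol: x = 0.782, y = 0.345
Drum-2 feed = drum-1 liquid: z₂ = (0.2178, 0.7822).
Drum 2:
Let ψ₂ = V/F and solve Σ zᵢ(Kᵢ−1)/(1+ψ₂(Kᵢ−1)) = 0.
g(0) = ΣzᵢKᵢ − 1 = 0.740 and g(1) = 1 − Σzᵢ/Kᵢ = -0.061, so a root lies in (0, 1).
Newton–Raphson from ψ₂ = 0.5:
  ψ₂ = 0.500: g = 0.0896, g' = -0.456 → ψ₂ = 0.696
  ψ₂ = 0.696: g = 0.0160, g' = -0.311 → ψ₂ = 0.748
  ψ₂ = 0.748: g = 0.0006, g' = -0.287 → ψ₂ = 0.750
Converged at ψ₂ = 0.750.
  acetaldehyde: x = 0.052, y = 0.273
  1-propanol: x = 0.948, y = 0.727

y_acetaldehyde (drum 2) = 0.273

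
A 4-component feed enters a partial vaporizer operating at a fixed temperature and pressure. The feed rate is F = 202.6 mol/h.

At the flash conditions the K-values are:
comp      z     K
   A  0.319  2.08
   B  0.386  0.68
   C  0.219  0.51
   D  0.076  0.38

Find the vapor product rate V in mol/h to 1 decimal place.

Iterate (Newton) starting at ψ = 0.49:
  ψ = 0.490: g = -0.1301, g' = -0.366 → ψ = 0.135
  ψ = 0.135: g = 0.0054, g' = -0.422 → ψ = 0.147
  ψ = 0.147: g = 0.0000, g' = -0.417 → ψ = 0.148
Converged at ψ = 0.148.
Then V = ψ·F = 0.1475·202.6 = 29.9 mol/h and L = F − V = 172.7 mol/h.

V = 29.9 mol/h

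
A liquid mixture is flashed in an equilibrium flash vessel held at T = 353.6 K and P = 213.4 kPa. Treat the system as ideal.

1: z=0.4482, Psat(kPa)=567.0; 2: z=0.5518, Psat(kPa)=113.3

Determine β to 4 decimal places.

β = 0.6225

Raoult's law: Kᵢ = Pᵢˢᵃᵗ/P = Pᵢˢᵃᵗ/213.4.
  K_1 = 567.0/213.4 = 2.656982, K_2 = 113.3/213.4 = 0.530928
Material balance + equilibrium reduce to Σ zᵢ(Kᵢ−1)/(1+β(Kᵢ−1)) = 0.
Feasibility: ΣzᵢKᵢ = 1.4838, Σzᵢ/Kᵢ = 1.2080 — both > 1, two phases present.
Binary case is linear: z₁(K₁−1)(1+β(K₂−1)) + z₂(K₂−1)(1+β(K₁−1)) = 0
⇒ β = [z₁(K₁−1)+z₂(K₂−1)] / [−(K₁−1)(K₂−1)] = 0.48383/0.77724 = 0.6225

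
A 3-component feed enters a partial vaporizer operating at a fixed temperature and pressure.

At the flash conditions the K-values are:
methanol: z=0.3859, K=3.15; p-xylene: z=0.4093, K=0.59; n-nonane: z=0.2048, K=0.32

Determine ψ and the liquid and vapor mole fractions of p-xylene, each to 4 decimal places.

Material balance + equilibrium reduce to Σ zᵢ(Kᵢ−1)/(1+ψ(Kᵢ−1)) = 0.
Check two-phase: ΣzᵢKᵢ = 1.5226 > 1 and Σzᵢ/Kᵢ = 1.4562 > 1, so g(0) = 0.5226 > 0 and g(1) = -0.4562 < 0.
Iterate (Newton) starting at ψ = 0.5:
  ψ = 0.5000: g = -0.02224, g' = -0.7406 → ψ = 0.4700
  ψ = 0.4700: g = 0.00015, g' = -0.7515 → ψ = 0.4702
Converged at ψ = 0.4702.
Compositions from xᵢ = zᵢ/(1+ψ(Kᵢ−1)), yᵢ = Kᵢxᵢ:
  methanol: x = 0.1919, y = 0.6045
  p-xylene: x = 0.5070, y = 0.2992
  n-nonane: x = 0.3011, y = 0.0963

ψ = 0.4702, x_p-xylene = 0.5070, y_p-xylene = 0.2992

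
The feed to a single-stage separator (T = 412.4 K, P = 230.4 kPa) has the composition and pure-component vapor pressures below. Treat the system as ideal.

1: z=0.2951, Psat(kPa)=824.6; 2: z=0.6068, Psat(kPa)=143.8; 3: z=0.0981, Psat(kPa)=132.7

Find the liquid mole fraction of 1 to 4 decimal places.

x_1 = 0.1292

Raoult's law: Kᵢ = Pᵢˢᵃᵗ/P = Pᵢˢᵃᵗ/230.4.
  K_1 = 824.6/230.4 = 3.578993, K_2 = 143.8/230.4 = 0.624132, K_3 = 132.7/230.4 = 0.575955
Iterate (Newton) starting at V/F = 0.5:
  V/F = 0.5000: g = -0.00124, g' = -0.5329 → V/F = 0.4977
Converged at V/F = 0.4977.
Compositions from xᵢ = zᵢ/(1+V/F(Kᵢ−1)), yᵢ = Kᵢxᵢ:
  1: x = 0.1292, y = 0.4625
  2: x = 0.7464, y = 0.4659
  3: x = 0.1243, y = 0.0716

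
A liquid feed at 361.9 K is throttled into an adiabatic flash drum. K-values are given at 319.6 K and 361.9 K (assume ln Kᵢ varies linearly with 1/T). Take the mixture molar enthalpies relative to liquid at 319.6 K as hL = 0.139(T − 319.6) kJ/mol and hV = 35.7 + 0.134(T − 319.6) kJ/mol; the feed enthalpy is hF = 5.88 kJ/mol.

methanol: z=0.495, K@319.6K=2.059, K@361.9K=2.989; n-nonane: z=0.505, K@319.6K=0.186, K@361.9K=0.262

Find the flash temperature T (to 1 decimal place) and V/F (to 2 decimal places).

T = 322.0 K, V/F = 0.16

Adiabatic flash: solve Rachford–Rice at each trial T, then check hF = ψ·hV(T) + (1−ψ)·hL(T).
  T = 319.6 K: K = (2.059, 0.186), RR gives ψ = 0.131, H_out = 4.685 kJ/mol
  T = 361.9 K: K = (2.989, 0.262), RR gives ψ = 0.417, H_out = 20.673 kJ/mol
  T = 340.8 K: K = (2.511, 0.223), RR gives ψ = 0.303, H_out = 13.730 kJ/mol
  T = 330.2 K: K = (2.281, 0.204), RR gives ψ = 0.228, H_out = 9.597 kJ/mol
  T = 324.9 K: K = (2.169, 0.195), RR gives ψ = 0.183, H_out = 7.264 kJ/mol
  T = 322.2 K: K = (2.113, 0.190), RR gives ψ = 0.158, H_out = 5.985 kJ/mol
  T = 320.9 K: K = (2.086, 0.188), RR gives ψ = 0.145, H_out = 5.344 kJ/mol
Linear interpolation between T = 320.9 (H_out = 5.344) and T = 322.2 (H_out = 5.985) on hF = 5.88 gives T ≈ 322.0 K, at which ψ = 0.16.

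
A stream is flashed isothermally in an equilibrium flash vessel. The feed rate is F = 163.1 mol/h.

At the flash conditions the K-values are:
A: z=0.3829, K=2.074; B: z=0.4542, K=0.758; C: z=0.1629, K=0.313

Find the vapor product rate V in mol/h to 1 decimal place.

Let ψ = V/F and solve Σ zᵢ(Kᵢ−1)/(1+ψ(Kᵢ−1)) = 0.
g(0) = ΣzᵢKᵢ − 1 = 0.1894 and g(1) = 1 − Σzᵢ/Kᵢ = -0.3043, so a root lies in (0, 1).
Iterate (Newton) starting at ψ = 0.4:
  ψ = 0.4000: g = 0.01164, g' = -0.3949 → ψ = 0.4295
Converged at ψ = 0.4295.
Then V = ψ·F = 0.4295·163.1 = 70.1 mol/h and L = F − V = 93.0 mol/h.

V = 70.1 mol/h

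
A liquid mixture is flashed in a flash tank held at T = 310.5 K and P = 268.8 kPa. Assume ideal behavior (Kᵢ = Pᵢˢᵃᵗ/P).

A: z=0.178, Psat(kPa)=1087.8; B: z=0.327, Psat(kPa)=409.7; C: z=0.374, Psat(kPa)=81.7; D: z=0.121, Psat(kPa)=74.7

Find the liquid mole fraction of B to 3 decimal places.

Raoult's law: Kᵢ = Pᵢˢᵃᵗ/P = Pᵢˢᵃᵗ/268.8.
  K_A = 1087.8/268.8 = 4.04688, K_B = 409.7/268.8 = 1.52418, K_C = 81.7/268.8 = 0.30394, K_D = 74.7/268.8 = 0.27790
Material balance + equilibrium reduce to Σ zᵢ(Kᵢ−1)/(1+V/F(Kᵢ−1)) = 0.
Feasibility: ΣzᵢKᵢ = 1.366, Σzᵢ/Kᵢ = 1.924 — both > 1, two phases present.
Newton–Raphson from V/F = 0.5:
  V/F = 0.500: g = -0.1853, g' = -0.897 → V/F = 0.293
  V/F = 0.293: g = -0.0030, g' = -0.916 → V/F = 0.290
Converged at V/F = 0.290.
Compositions from xᵢ = zᵢ/(1+V/F(Kᵢ−1)), yᵢ = Kᵢxᵢ:
  A: x = 0.094, y = 0.382
  B: x = 0.284, y = 0.433
  C: x = 0.469, y = 0.142
  D: x = 0.153, y = 0.043

x_B = 0.284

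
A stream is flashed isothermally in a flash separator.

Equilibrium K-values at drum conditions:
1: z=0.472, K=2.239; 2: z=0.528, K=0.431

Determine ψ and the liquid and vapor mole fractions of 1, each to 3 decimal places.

Rachford–Rice: g(ψ) = Σ zᵢ(Kᵢ−1)/(1+ψ(Kᵢ−1)) = 0.
Feasibility: ΣzᵢKᵢ = 1.284, Σzᵢ/Kᵢ = 1.436 — both > 1, two phases present.
Binary case is linear: z₁(K₁−1)(1+ψ(K₂−1)) + z₂(K₂−1)(1+ψ(K₁−1)) = 0
⇒ ψ = [z₁(K₁−1)+z₂(K₂−1)] / [−(K₁−1)(K₂−1)] = 0.2844/0.7050 = 0.403
Compositions from xᵢ = zᵢ/(1+ψ(Kᵢ−1)), yᵢ = Kᵢxᵢ:
  1: x = 0.315, y = 0.705
  2: x = 0.685, y = 0.295

ψ = 0.403, x_1 = 0.315, y_1 = 0.705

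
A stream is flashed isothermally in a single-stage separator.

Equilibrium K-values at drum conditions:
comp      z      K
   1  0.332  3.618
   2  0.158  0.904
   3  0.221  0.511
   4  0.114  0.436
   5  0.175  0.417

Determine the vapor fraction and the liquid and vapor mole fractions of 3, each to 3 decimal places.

Material balance + equilibrium reduce to Σ zᵢ(Kᵢ−1)/(1+ψ(Kᵢ−1)) = 0.
Feasibility: ΣzᵢKᵢ = 1.580, Σzᵢ/Kᵢ = 1.380 — both > 1, two phases present.
Newton–Raphson from ψ = 0.35:
  ψ = 0.350: g = 0.0992, g' = -0.848 → ψ = 0.467
  ψ = 0.467: g = 0.0077, g' = -0.730 → ψ = 0.477
  ψ = 0.477: g = 0.0000, g' = -0.723 → ψ = 0.478
Converged at ψ = 0.478.
Compositions from xᵢ = zᵢ/(1+ψ(Kᵢ−1)), yᵢ = Kᵢxᵢ:
  1: x = 0.148, y = 0.534
  2: x = 0.166, y = 0.150
  3: x = 0.288, y = 0.147
  4: x = 0.156, y = 0.068
  5: x = 0.243, y = 0.101

ψ = 0.478, x_3 = 0.288, y_3 = 0.147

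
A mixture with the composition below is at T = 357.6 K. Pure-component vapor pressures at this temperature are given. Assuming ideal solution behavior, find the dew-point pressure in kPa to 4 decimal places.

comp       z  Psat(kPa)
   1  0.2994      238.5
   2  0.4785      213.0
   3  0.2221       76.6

At the dew point ψ → 1, so Σzᵢ/Kᵢ = 1 with Kᵢ = Pᵢˢᵃᵗ/P ⇒ 1/P = Σzᵢ/Pᵢˢᵃᵗ.
1/P = 0.2994/238.5 + 0.4785/213.0 + 0.2221/76.6 = 0.0064013 ⇒ P = 156.2182 kPa

Pdew = 156.2182 kPa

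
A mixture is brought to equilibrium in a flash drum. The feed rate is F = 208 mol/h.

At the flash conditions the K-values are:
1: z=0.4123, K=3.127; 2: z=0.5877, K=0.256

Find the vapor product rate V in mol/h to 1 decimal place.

V = 57.8 mol/h

Let ψ = V/F and solve Σ zᵢ(Kᵢ−1)/(1+ψ(Kᵢ−1)) = 0.
Feasibility: ΣzᵢKᵢ = 1.4397, Σzᵢ/Kᵢ = 2.4276 — both > 1, two phases present.
Binary case is linear: z₁(K₁−1)(1+ψ(K₂−1)) + z₂(K₂−1)(1+ψ(K₁−1)) = 0
⇒ ψ = [z₁(K₁−1)+z₂(K₂−1)] / [−(K₁−1)(K₂−1)] = 0.43971/1.58249 = 0.2779
Then V = ψ·F = 0.2779·208 = 57.8 mol/h and L = F − V = 150.2 mol/h.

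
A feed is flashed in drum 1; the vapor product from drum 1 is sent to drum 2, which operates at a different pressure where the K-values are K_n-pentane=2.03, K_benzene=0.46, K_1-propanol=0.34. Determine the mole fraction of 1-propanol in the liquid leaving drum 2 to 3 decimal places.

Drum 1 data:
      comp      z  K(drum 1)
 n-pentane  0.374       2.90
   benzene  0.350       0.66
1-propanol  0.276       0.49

Drum 1:
Rachford–Rice: g(ψ₁) = Σ zᵢ(Kᵢ−1)/(1+ψ₁(Kᵢ−1)) = 0.
Feasibility: ΣzᵢKᵢ = 1.451, Σzᵢ/Kᵢ = 1.223 — both > 1, two phases present.
Iterate (Newton) starting at ψ₁ = 0.5:
  ψ₁ = 0.500: g = 0.0321, g' = -0.543 → ψ₁ = 0.559
  ψ₁ = 0.559: g = 0.0007, g' = -0.520 → ψ₁ = 0.561
Converged at ψ₁ = 0.561.
Drum-1 compositions:
  n-pentane: x = 0.181, y = 0.525
  benzene: x = 0.432, y = 0.285
  1-propanol: x = 0.386, y = 0.189
Drum-2 feed = drum-1 vapor: z₂ = (0.5252, 0.2854, 0.1894).
Drum 2:
Rachford–Rice: g(ψ₂) = Σ zᵢ(Kᵢ−1)/(1+ψ₂(Kᵢ−1)) = 0.
g(0) = ΣzᵢKᵢ − 1 = 0.262 and g(1) = 1 − Σzᵢ/Kᵢ = -0.436, so a root lies in (0, 1).
Newton–Raphson from ψ₂ = 0.5:
  ψ₂ = 0.500: g = -0.0406, g' = -0.583 → ψ₂ = 0.430
  ψ₂ = 0.430: g = -0.0005, g' = -0.570 → ψ₂ = 0.429
Converged at ψ₂ = 0.429.
  n-pentane: x = 0.364, y = 0.739
  benzene: x = 0.372, y = 0.171
  1-propanol: x = 0.264, y = 0.090

x_1-propanol (drum 2) = 0.264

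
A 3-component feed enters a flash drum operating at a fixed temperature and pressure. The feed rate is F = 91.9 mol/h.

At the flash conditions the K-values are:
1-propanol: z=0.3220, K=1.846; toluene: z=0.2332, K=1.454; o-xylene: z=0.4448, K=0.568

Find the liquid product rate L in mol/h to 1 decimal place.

L = 35.3 mol/h

Newton iteration, ψ⁰ = 0.34:
  ψ = 0.3400: g = 0.07804, g' = -0.2891 → ψ = 0.6099
  ψ = 0.6099: g = 0.00171, g' = -0.2828 → ψ = 0.6160
Converged at ψ = 0.6160.
Then V = ψ·F = 0.6160·91.9 = 56.6 mol/h and L = F − V = 35.3 mol/h.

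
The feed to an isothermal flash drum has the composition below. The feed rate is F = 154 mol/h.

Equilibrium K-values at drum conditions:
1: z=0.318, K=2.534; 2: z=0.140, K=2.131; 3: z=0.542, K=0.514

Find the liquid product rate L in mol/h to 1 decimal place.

Let ψ = V/F and solve Σ zᵢ(Kᵢ−1)/(1+ψ(Kᵢ−1)) = 0.
Feasibility: ΣzᵢKᵢ = 1.383, Σzᵢ/Kᵢ = 1.246 — both > 1, two phases present.
Newton iteration, ψ⁰ = 0.54:
  ψ = 0.540: g = 0.0080, g' = -0.528 → ψ = 0.555
Converged at ψ = 0.555.
Then V = ψ·F = 0.5551·154 = 85.5 mol/h and L = F − V = 68.5 mol/h.

L = 68.5 mol/h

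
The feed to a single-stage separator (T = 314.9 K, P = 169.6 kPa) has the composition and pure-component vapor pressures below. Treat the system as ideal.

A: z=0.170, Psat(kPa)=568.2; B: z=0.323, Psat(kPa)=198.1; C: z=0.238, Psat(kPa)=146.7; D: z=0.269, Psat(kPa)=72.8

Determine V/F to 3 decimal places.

Raoult's law: Kᵢ = Pᵢˢᵃᵗ/P = Pᵢˢᵃᵗ/169.6.
  K_A = 568.2/169.6 = 3.35024, K_B = 198.1/169.6 = 1.16804, K_C = 146.7/169.6 = 0.86498, K_D = 72.8/169.6 = 0.42925
Material balance + equilibrium reduce to Σ zᵢ(Kᵢ−1)/(1+V/F(Kᵢ−1)) = 0.
Check two-phase: ΣzᵢKᵢ = 1.268 > 1 and Σzᵢ/Kᵢ = 1.229 > 1, so g(0) = 0.268 > 0 and g(1) = -0.229 < 0.
Iterate (Newton) starting at V/F = 0.5:
  V/F = 0.500: g = -0.0155, g' = -0.383 → V/F = 0.459
  V/F = 0.459: g = 0.0002, g' = -0.391 → V/F = 0.460
Converged at V/F = 0.460.

V/F = 0.460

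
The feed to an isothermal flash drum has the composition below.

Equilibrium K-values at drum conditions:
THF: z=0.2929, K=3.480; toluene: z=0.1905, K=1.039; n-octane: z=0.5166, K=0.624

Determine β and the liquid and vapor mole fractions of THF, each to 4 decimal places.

Material balance + equilibrium reduce to Σ zᵢ(Kᵢ−1)/(1+β(Kᵢ−1)) = 0.
g(0) = ΣzᵢKᵢ − 1 = 0.5396 and g(1) = 1 − Σzᵢ/Kᵢ = -0.0954, so a root lies in (0, 1).
Newton iteration, β⁰ = 0.51:
  β = 0.5100: g = 0.08769, g' = -0.4633 → β = 0.6993
  β = 0.6993: g = 0.00937, g' = -0.3757 → β = 0.7242
  β = 0.7242: g = 0.00009, g' = -0.3686 → β = 0.7245
Converged at β = 0.7245.
Compositions from xᵢ = zᵢ/(1+β(Kᵢ−1)), yᵢ = Kᵢxᵢ:
  THF: x = 0.1047, y = 0.3645
  toluene: x = 0.1853, y = 0.1925
  n-octane: x = 0.7100, y = 0.4430

β = 0.7245, x_THF = 0.1047, y_THF = 0.3645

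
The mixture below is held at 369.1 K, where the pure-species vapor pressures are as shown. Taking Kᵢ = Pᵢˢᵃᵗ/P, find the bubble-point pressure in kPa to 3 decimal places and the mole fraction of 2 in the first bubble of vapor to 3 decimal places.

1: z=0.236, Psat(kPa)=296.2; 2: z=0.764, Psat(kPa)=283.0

At the bubble point ψ → 0, so ΣzᵢKᵢ = 1 with Kᵢ = Pᵢˢᵃᵗ/P ⇒ P = ΣzᵢPᵢˢᵃᵗ.
P = 0.236·296.2 + 0.764·283.0 = 286.115 kPa
yᵢ = zᵢPᵢˢᵃᵗ/P ⇒ y_2 = 0.764·283.0/286.115 = 0.756

Pbub = 286.115 kPa, y_2 = 0.756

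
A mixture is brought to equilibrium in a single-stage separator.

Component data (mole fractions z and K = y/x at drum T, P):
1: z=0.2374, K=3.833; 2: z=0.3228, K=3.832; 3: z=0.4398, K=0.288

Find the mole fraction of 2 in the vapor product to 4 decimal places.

Rachford–Rice: g(ψ) = Σ zᵢ(Kᵢ−1)/(1+ψ(Kᵢ−1)) = 0.
Feasibility: ΣzᵢKᵢ = 2.2736, Σzᵢ/Kᵢ = 1.6733 — both > 1, two phases present.
Iterate (Newton) starting at ψ = 0.5:
  ψ = 0.5000: g = 0.17046, g' = -1.3074 → ψ = 0.6304
  ψ = 0.6304: g = 0.00150, g' = -1.3131 → ψ = 0.6315
Converged at ψ = 0.6315.
Compositions from xᵢ = zᵢ/(1+ψ(Kᵢ−1)), yᵢ = Kᵢxᵢ:
  1: x = 0.0851, y = 0.3263
  2: x = 0.1158, y = 0.4436
  3: x = 0.7991, y = 0.2301

y_2 = 0.4436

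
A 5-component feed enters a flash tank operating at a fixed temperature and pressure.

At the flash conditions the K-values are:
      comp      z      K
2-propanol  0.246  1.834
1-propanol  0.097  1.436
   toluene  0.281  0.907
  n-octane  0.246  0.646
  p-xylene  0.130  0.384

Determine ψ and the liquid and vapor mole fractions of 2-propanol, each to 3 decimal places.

Let ψ = V/F and solve Σ zᵢ(Kᵢ−1)/(1+ψ(Kᵢ−1)) = 0.
Check two-phase: ΣzᵢKᵢ = 1.054 > 1 and Σzᵢ/Kᵢ = 1.231 > 1, so g(0) = 0.054 > 0 and g(1) = -0.231 < 0.
Newton iteration, ψ⁰ = 0.58:
  ψ = 0.580: g = -0.0898, g' = -0.260 → ψ = 0.235
  ψ = 0.235: g = -0.0055, g' = -0.241 → ψ = 0.212
  ψ = 0.212: g = 0.0000, g' = -0.243 → ψ = 0.213
Converged at ψ = 0.213.
Compositions from xᵢ = zᵢ/(1+ψ(Kᵢ−1)), yᵢ = Kᵢxᵢ:
  2-propanol: x = 0.209, y = 0.383
  1-propanol: x = 0.089, y = 0.127
  toluene: x = 0.287, y = 0.260
  n-octane: x = 0.266, y = 0.172
  p-xylene: x = 0.150, y = 0.057

ψ = 0.213, x_2-propanol = 0.209, y_2-propanol = 0.383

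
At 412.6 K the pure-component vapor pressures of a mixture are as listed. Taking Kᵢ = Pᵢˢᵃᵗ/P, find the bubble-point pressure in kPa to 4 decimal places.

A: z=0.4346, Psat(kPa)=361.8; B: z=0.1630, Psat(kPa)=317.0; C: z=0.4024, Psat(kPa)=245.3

Pbub = 307.6180 kPa

At the bubble point ψ → 0, so ΣzᵢKᵢ = 1 with Kᵢ = Pᵢˢᵃᵗ/P ⇒ P = ΣzᵢPᵢˢᵃᵗ.
P = 0.4346·361.8 + 0.1630·317.0 + 0.4024·245.3 = 307.6180 kPa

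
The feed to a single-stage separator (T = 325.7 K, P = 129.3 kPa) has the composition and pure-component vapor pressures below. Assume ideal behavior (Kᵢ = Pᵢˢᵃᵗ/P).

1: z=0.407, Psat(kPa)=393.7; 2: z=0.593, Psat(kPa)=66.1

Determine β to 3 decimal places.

β = 0.543

Raoult's law: Kᵢ = Pᵢˢᵃᵗ/P = Pᵢˢᵃᵗ/129.3.
  K_1 = 393.7/129.3 = 3.04486, K_2 = 66.1/129.3 = 0.51121
Rachford–Rice: g(β) = Σ zᵢ(Kᵢ−1)/(1+β(Kᵢ−1)) = 0.
Check two-phase: ΣzᵢKᵢ = 1.542 > 1 and Σzᵢ/Kᵢ = 1.294 > 1, so g(0) = 0.542 > 0 and g(1) = -0.294 < 0.
Binary case is linear: z₁(K₁−1)(1+β(K₂−1)) + z₂(K₂−1)(1+β(K₁−1)) = 0
⇒ β = [z₁(K₁−1)+z₂(K₂−1)] / [−(K₁−1)(K₂−1)] = 0.5424/0.9995 = 0.543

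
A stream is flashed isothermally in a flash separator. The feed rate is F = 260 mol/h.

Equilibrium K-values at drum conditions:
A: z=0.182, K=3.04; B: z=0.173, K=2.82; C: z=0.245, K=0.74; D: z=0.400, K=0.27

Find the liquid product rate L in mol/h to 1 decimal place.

Newton iteration, ψ⁰ = 0.5:
  ψ = 0.500: g = -0.1844, g' = -0.893 → ψ = 0.294
  ψ = 0.294: g = -0.0032, g' = -0.904 → ψ = 0.290
Converged at ψ = 0.290.
Then V = ψ·F = 0.2901·260 = 75.4 mol/h and L = F − V = 184.6 mol/h.

L = 184.6 mol/h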